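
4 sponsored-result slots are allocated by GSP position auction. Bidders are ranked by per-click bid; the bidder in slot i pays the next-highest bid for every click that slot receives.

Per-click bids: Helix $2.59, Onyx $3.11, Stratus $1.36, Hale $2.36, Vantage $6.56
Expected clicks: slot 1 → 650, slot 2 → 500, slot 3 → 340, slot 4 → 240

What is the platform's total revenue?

Per-click bids in order: $6.56 (Vantage) > $3.11 (Onyx) > $2.59 (Helix) > $2.36 (Hale) > $1.36 (Stratus)
Slot 1: Vantage pays $3.11 × 650 = $2021.50
Slot 2: Onyx pays $2.59 × 500 = $1295.00
Slot 3: Helix pays $2.36 × 340 = $802.40
Slot 4: Hale pays $1.36 × 240 = $326.40
Total = $4445.30

Total revenue: $4445.30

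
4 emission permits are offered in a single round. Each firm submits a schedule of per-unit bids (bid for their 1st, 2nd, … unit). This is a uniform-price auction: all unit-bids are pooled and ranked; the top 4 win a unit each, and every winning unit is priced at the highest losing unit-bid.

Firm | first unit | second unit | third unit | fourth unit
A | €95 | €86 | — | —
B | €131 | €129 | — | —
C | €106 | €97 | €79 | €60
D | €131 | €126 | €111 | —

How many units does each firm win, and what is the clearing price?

Pooled unit-bids ranked (top 4): 131 (B-1), 131 (D-1), 129 (B-2), 126 (D-2)
First bid not allocated: €111.
Allocation: B 2, D 2.

B 2, D 2; clearing price €111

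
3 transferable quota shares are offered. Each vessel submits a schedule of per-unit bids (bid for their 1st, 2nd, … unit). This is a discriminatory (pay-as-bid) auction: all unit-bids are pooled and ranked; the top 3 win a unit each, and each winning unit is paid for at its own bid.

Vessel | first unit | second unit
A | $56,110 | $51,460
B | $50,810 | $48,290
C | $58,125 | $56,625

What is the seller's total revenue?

Total revenue: $170,860

All unit-bids, highest first — top 3: 58,125 (C-1), 56,625 (C-2), 56,110 (A-1)
Next rejected bid: $51,460 (not a price — pay-as-bid).
Each winning unit pays its own bid.
Revenue = 58,125 + 56,625 + 56,110 = $170,860.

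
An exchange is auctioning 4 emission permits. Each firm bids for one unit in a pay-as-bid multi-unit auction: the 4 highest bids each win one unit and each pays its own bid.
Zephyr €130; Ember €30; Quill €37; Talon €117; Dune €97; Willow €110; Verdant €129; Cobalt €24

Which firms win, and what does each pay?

Sorting: 130 (Zephyr), 129 (Verdant), 117 (Talon), 110 (Willow), 97 (Dune), 37 (Quill), …
Winners (4 units): Zephyr, Verdant, Talon, Willow.
Each winner pays its own bid: Zephyr €130, Verdant €129, Talon €117, Willow €110.

Zephyr €130, Verdant €129, Talon €117, Willow €110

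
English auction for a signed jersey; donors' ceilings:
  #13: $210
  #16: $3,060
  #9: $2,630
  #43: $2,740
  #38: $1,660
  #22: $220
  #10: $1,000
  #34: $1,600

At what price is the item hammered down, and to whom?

Open ascending-bid auction: the price rises until one bidder remains; the winner pays the price at which the last rival dropped out.
Sorting limits: 3,060 (#16) > 2,740 (#43) > 2,630 (#9) > 1,660 (#38) > 1,600 (#34) > 1,000 (#10) > …
#43 is the last rival to drop out, at $2,740; #16 remains and wins at that price.

#16 wins at $2,740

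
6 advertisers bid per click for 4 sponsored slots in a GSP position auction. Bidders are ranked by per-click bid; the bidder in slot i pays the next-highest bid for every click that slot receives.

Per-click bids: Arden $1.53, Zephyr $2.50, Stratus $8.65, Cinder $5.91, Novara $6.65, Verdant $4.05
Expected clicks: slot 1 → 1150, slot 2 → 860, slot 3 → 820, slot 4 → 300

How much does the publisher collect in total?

Total revenue: $16801.10

Ranked by bid: $8.65 (Stratus) > $6.65 (Novara) > $5.91 (Cinder) > $4.05 (Verdant) > $2.50 (Zephyr) > …
Slot 1: Stratus pays $6.65 × 1150 = $7647.50
Slot 2: Novara pays $5.91 × 860 = $5082.60
Slot 3: Cinder pays $4.05 × 820 = $3321.00
Slot 4: Verdant pays $2.50 × 300 = $750.00
Total = $16801.10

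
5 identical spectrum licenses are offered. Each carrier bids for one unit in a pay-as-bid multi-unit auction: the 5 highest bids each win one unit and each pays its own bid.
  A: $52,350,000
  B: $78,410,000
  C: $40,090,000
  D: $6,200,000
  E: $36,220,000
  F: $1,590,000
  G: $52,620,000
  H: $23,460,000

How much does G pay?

Ordering the bids: 78,410,000 (B), 52,620,000 (G), 52,350,000 (A), 40,090,000 (C), 36,220,000 (E), 23,460,000 (H), 6,200,000 (D), …
The 5 highest are B, G, A, C, E.
G wins → own bid $52,620,000.

G pays $52,620,000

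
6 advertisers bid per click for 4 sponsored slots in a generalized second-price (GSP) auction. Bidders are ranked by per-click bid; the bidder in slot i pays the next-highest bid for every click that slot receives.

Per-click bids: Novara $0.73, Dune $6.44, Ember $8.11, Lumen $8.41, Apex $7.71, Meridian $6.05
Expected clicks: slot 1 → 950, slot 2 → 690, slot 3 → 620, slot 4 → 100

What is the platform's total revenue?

Per-click bids in order: $8.41 (Lumen) > $8.11 (Ember) > $7.71 (Apex) > $6.44 (Dune) > $6.05 (Meridian) > …
Slot 1: Lumen pays $8.11 × 950 = $7704.50
Slot 2: Ember pays $7.71 × 690 = $5319.90
Slot 3: Apex pays $6.44 × 620 = $3992.80
Slot 4: Dune pays $6.05 × 100 = $605.00
Total = $17622.20

Total revenue: $17622.20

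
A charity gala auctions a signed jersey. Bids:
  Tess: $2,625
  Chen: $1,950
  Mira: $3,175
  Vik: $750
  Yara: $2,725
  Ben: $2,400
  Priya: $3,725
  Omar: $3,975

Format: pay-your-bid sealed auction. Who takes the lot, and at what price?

Omar pays $3,975

Bids in order: 3,975 (Omar) > 3,725 (Priya) > 3,175 (Mira) > 2,725 (Yara) > 2,625 (Tess) > 2,400 (Ben) > …
Omar is highest → pays own bid, $3,975.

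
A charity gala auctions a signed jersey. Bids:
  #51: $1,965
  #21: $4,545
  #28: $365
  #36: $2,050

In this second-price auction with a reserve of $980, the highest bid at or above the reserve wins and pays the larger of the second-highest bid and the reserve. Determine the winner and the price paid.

#21 pays $2,050

Bids in order: 4,545 (#21) > 2,050 (#36) > 1,965 (#51) > 365 (#28)
#21 has the top bid at or above the reserve ($4,545).
max(second-highest $2,050, reserve $980) = $2,050; the reserve does not bind.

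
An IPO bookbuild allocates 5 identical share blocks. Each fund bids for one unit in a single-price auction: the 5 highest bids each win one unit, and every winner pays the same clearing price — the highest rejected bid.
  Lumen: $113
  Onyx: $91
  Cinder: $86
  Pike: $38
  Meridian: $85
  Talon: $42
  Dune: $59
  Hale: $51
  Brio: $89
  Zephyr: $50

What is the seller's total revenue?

Total revenue: $295

Bids ranked high→low: 113 (Lumen), 91 (Onyx), 89 (Brio), 86 (Cinder), 85 (Meridian), 59 (Dune), 51 (Hale), …
The 5 highest are Lumen, Onyx, Brio, Cinder, Meridian.
Clearing price = highest rejected bid = $59.
Total revenue = 5 × $59 = $295.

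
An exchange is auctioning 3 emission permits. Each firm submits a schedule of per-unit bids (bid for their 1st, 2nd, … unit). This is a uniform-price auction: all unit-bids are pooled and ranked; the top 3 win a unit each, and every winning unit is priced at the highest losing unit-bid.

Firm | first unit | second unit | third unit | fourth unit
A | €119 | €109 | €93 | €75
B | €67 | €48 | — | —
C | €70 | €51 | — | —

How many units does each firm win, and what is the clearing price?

All unit-bids, highest first — top 3: 119 (A-1), 109 (A-2), 93 (A-3)
First bid not allocated: €75.
Allocation: A 3.

A 3; clearing price €75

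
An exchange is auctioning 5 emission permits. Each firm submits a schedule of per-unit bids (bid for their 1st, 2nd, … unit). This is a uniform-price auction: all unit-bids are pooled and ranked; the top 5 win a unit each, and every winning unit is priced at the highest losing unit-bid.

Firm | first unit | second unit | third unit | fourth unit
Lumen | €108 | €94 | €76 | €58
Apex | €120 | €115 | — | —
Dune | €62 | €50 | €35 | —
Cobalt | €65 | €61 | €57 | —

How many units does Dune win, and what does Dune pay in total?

Dune: 0 units, pays €0

Merging the schedules and taking the best 5: 120 (Apex-1), 115 (Apex-2), 108 (Lumen-1), 94 (Lumen-2), 76 (Lumen-3)
First bid not allocated: €65.
Dune wins 0 unit(s) at €65 each.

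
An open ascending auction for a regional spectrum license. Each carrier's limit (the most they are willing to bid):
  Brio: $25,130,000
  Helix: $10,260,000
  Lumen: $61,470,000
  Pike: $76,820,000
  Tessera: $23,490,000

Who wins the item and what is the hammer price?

Pike wins at $61,470,000

Rule: the price rises until one bidder remains; the winner pays the price at which the last rival dropped out.
Limits ranked: 76,820,000 (Pike) > 61,470,000 (Lumen) > 25,130,000 (Brio) > 23,490,000 (Tessera) > 10,260,000 (Helix)
Once the price passes $61,470,000, only Pike is left; the hammer falls at Lumen's limit of $61,470,000.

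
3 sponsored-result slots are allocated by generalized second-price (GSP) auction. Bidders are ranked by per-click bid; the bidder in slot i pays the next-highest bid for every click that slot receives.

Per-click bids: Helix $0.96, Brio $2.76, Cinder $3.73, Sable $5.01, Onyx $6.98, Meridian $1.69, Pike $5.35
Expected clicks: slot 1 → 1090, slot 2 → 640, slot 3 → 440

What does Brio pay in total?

Sorting advertisers: $6.98 (Onyx) > $5.35 (Pike) > $5.01 (Sable) > $3.73 (Cinder) > …
Brio ranks below slot 3 → no slot, pays nothing.

Brio pays $0.00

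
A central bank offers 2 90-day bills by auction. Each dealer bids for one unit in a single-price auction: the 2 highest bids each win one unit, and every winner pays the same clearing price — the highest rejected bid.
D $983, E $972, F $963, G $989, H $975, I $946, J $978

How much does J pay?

Bids ranked high→low: 989 (G), 983 (D), 978 (J), 975 (H), …
The 2 highest are G, D.
Clearing price = highest rejected bid = $978.
J does not win → pays $0.

J pays $0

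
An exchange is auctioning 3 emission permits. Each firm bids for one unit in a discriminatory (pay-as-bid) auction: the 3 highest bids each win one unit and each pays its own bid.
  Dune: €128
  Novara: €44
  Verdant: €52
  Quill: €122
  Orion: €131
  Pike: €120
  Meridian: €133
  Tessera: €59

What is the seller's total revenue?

Total revenue: €392

Sorting: 133 (Meridian), 131 (Orion), 128 (Dune), 122 (Quill), 120 (Pike), …
The 3 highest are Meridian, Orion, Dune.
Total revenue = 133 + 131 + 128 = €392.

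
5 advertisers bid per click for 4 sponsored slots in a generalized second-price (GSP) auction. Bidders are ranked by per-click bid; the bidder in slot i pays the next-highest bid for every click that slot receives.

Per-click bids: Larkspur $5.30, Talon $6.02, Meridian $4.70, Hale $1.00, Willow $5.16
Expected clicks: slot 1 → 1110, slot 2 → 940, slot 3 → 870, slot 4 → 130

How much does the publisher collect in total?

Sorting advertisers: $6.02 (Talon) > $5.30 (Larkspur) > $5.16 (Willow) > $4.70 (Meridian) > $1.00 (Hale)
Slot 1: Talon pays $5.30 × 1110 = $5883.00
Slot 2: Larkspur pays $5.16 × 940 = $4850.40
Slot 3: Willow pays $4.70 × 870 = $4089.00
Slot 4: Meridian pays $1.00 × 130 = $130.00
Total = $14952.40

Total revenue: $14952.40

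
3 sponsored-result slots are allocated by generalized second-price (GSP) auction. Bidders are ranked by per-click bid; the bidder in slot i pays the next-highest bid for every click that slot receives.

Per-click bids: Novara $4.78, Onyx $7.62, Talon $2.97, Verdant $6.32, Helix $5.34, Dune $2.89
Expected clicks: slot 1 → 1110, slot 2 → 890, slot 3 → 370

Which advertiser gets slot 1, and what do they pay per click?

Onyx; $6.32 per click

Ranked by bid: $7.62 (Onyx) > $6.32 (Verdant) > $5.34 (Helix) > $4.78 (Novara) > …
Slot 1 goes to the first-ranked bidder, Onyx, who pays the next bid down: $6.32/click.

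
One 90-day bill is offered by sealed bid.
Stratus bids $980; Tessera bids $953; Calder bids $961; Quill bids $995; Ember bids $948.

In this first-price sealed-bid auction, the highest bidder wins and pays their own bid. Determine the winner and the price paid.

Bids in order: 995 (Quill) > 980 (Stratus) > 961 (Calder) > 953 (Tessera) > 948 (Ember)
First-price: Quill pays what they bid, $995.

Quill pays $995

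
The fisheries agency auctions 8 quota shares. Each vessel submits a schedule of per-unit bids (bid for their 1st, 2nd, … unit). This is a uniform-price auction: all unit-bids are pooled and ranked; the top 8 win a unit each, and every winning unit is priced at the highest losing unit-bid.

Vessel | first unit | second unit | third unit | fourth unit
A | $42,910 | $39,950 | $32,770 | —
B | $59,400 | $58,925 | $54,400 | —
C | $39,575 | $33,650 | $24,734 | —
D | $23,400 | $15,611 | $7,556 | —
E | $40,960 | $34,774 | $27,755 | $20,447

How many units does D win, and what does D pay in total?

D: 0 units, pays $0

All unit-bids, highest first — top 8: 59,400 (B-1), 58,925 (B-2), 54,400 (B-3), 42,910 (A-1), 40,960 (E-1), 39,950 (A-2), 39,575 (C-1), 34,774 (E-2)
The (k+1)-th unit-bid is $33,650.
D wins 0 unit(s) at $33,650 each.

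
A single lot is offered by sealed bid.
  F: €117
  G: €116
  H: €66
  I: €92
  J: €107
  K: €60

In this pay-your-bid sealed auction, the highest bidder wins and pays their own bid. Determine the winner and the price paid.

Pay-your-bid sealed auction: the highest bidder wins and pays their own bid.
Bids in order: 117 (F) > 116 (G) > 107 (J) > 92 (I) > 66 (H) > 60 (K)
F is highest → pays own bid, €117.

F pays €117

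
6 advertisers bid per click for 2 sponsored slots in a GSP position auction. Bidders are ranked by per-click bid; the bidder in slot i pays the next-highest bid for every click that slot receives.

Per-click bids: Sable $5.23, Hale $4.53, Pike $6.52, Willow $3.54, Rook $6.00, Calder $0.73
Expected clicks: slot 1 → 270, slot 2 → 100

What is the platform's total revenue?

Ranked by bid: $6.52 (Pike) > $6.00 (Rook) > $5.23 (Sable) > …
Slot 1: Pike pays $6.00 × 270 = $1620.00
Slot 2: Rook pays $5.23 × 100 = $523.00
Total = $2143.00

Total revenue: $2143.00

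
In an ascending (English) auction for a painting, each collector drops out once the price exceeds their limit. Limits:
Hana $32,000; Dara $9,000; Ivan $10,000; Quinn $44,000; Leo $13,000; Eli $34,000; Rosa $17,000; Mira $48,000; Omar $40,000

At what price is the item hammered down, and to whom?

Sorting limits: 48,000 (Mira) > 44,000 (Quinn) > 40,000 (Omar) > 34,000 (Eli) > 32,000 (Hana) > 17,000 (Rosa) > …
Quinn is the last rival to drop out, at $44,000; Mira remains and wins at that price.

Mira wins at $44,000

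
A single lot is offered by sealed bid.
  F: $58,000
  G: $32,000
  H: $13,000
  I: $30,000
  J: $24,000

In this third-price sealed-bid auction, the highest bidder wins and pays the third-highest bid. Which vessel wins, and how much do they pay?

F pays $30,000

Bids ranked: 58,000 (F) > 32,000 (G) > 30,000 (I) > 24,000 (J) > 13,000 (H)
F is highest; pays the third-highest bid, $30,000.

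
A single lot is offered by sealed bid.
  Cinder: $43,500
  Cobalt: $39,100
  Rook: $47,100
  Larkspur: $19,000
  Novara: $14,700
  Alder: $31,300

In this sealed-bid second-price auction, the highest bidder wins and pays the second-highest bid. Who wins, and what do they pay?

Rook pays $43,500

Sealed-bid second-price auction: the highest bidder wins and pays the second-highest bid.
Bids ranked: 47,100 (Rook) > 43,500 (Cinder) > 39,100 (Cobalt) > 31,300 (Alder) > 19,000 (Larkspur) > 14,700 (Novara)
Rook wins with the highest bid; price is set by the runner-up at $43,500.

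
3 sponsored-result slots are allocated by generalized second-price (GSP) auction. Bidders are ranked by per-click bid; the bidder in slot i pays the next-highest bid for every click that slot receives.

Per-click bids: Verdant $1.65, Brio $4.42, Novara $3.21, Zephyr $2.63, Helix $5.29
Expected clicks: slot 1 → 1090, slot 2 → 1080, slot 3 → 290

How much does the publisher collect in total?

Per-click bids in order: $5.29 (Helix) > $4.42 (Brio) > $3.21 (Novara) > $2.63 (Zephyr) > …
Slot 1: Helix pays $4.42 × 1090 = $4817.80
Slot 2: Brio pays $3.21 × 1080 = $3466.80
Slot 3: Novara pays $2.63 × 290 = $762.70
Total = $9047.30

Total revenue: $9047.30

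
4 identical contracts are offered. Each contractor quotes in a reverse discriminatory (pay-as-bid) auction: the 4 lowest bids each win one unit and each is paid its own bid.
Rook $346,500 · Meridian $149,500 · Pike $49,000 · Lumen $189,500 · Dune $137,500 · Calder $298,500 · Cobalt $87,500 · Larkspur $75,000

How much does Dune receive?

Dune is paid $137,500

Ordering the bids: 49,000 (Pike), 75,000 (Larkspur), 87,500 (Cobalt), 137,500 (Dune), 149,500 (Meridian), 189,500 (Lumen), …
The 4 lowest are Pike, Larkspur, Cobalt, Dune.
Dune wins → own bid $137,500.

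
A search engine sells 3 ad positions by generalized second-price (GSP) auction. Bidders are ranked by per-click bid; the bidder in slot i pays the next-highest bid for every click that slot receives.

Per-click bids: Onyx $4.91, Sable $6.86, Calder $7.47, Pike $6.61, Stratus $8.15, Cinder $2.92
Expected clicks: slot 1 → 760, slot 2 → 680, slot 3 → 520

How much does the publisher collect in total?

Sorting advertisers: $8.15 (Stratus) > $7.47 (Calder) > $6.86 (Sable) > $6.61 (Pike) > …
Slot 1: Stratus pays $7.47 × 760 = $5677.20
Slot 2: Calder pays $6.86 × 680 = $4664.80
Slot 3: Sable pays $6.61 × 520 = $3437.20
Total = $13779.20

Total revenue: $13779.20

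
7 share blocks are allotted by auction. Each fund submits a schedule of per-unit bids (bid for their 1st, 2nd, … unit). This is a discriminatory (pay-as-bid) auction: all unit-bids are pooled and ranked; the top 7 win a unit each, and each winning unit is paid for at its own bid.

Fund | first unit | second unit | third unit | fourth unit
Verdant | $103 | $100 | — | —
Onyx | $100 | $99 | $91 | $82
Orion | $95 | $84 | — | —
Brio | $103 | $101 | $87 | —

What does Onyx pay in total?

Merging the schedules and taking the best 7: 103 (Verdant-1), 103 (Brio-1), 101 (Brio-2), 100 (Verdant-2), 100 (Onyx-1), 99 (Onyx-2), 95 (Orion-1)
Next rejected bid: $91 (not a price — pay-as-bid).
Onyx's winning unit-bids: 100 + 99 = $199.

Onyx pays $199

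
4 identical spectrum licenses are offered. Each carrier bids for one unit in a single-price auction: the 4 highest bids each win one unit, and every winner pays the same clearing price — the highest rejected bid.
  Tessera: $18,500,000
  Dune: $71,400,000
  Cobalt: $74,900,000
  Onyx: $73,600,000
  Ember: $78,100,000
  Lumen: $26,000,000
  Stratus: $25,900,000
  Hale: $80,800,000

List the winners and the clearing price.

Hale, Ember, Cobalt, Onyx; each pays $71,400,000

Bids ranked high→low: 80,800,000 (Hale), 78,100,000 (Ember), 74,900,000 (Cobalt), 73,600,000 (Onyx), 71,400,000 (Dune), 26,000,000 (Lumen), …
The 4 highest are Hale, Ember, Cobalt, Onyx.
First losing bid is Dune's $71,400,000, which sets the uniform price.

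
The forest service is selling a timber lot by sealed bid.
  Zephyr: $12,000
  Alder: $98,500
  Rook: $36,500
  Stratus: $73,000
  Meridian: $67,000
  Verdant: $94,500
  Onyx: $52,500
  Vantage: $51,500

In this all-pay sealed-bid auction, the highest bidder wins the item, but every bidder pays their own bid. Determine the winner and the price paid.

All-pay sealed-bid auction: the highest bidder wins the item, but every bidder pays their own bid.
Bids ranked: 98,500 (Alder) > 94,500 (Verdant) > 73,000 (Stratus) > 67,000 (Meridian) > 52,500 (Onyx) > 51,500 (Vantage) > …
Alder is highest and takes the item; every bidder forfeits their bid.

Alder pays $98,500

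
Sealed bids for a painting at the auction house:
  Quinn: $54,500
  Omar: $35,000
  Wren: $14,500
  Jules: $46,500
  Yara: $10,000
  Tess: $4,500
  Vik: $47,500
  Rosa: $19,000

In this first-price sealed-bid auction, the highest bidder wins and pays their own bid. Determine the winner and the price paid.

Quinn pays $54,500

Rule: the highest bidder wins and pays their own bid.
Bids in order: 54,500 (Quinn) > 47,500 (Vik) > 46,500 (Jules) > 35,000 (Omar) > 19,000 (Rosa) > 14,500 (Wren) > …
Quinn is highest → pays own bid, $54,500.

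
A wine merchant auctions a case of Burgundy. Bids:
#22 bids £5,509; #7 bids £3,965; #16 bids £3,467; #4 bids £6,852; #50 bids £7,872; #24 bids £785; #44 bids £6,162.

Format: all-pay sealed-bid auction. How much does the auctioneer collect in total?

Bids ranked: 7,872 (#50) > 6,852 (#4) > 6,162 (#44) > 5,509 (#22) > 3,965 (#7) > 3,467 (#16) > …
Every bidder forfeits their bid regardless of winning.
Revenue = 5,509 + 3,965 + 3,467 + 6,852 + 7,872 + 785 + 6,162 = £34,612.

Total revenue: £34,612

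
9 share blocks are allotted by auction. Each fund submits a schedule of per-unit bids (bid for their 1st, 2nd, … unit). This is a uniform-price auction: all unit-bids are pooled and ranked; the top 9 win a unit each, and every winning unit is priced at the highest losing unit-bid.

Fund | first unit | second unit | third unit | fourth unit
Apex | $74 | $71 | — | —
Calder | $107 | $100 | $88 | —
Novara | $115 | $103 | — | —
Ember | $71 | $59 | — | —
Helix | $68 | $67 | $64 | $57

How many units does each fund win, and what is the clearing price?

All unit-bids, highest first — top 9: 115 (Novara-1), 107 (Calder-1), 103 (Novara-2), 100 (Calder-2), 88 (Calder-3), 74 (Apex-1), 71 (Apex-2), 71 (Ember-1), 68 (Helix-1)
The (k+1)-th unit-bid is $67.
Allocation: Apex 2, Calder 3, Ember 1, Helix 1, Novara 2.

Apex 2, Calder 3, Ember 1, Helix 1, Novara 2; clearing price $67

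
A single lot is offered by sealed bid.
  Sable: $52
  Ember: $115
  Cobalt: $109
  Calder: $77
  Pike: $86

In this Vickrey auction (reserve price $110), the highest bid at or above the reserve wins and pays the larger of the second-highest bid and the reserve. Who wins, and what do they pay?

Ember pays $110

Bids in order: 115 (Ember) > 109 (Cobalt) > 86 (Pike) > 77 (Calder) > 52 (Sable)
Highest eligible bid: Ember at $115.
max(second-highest $109, reserve $110) = $110.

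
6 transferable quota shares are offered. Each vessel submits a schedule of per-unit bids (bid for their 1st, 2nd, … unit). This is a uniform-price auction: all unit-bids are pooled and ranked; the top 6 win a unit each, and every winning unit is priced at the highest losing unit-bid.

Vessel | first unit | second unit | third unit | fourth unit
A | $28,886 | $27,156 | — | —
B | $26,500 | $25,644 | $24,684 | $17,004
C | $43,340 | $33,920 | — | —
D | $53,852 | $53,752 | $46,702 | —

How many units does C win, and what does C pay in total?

C: 2 units, pays $54,312

Pooled unit-bids ranked (top 6): 53,852 (D-1), 53,752 (D-2), 46,702 (D-3), 43,340 (C-1), 33,920 (C-2), 28,886 (A-1)
Highest rejected unit-bid = $27,156.
C wins 2 unit(s) at $27,156 each.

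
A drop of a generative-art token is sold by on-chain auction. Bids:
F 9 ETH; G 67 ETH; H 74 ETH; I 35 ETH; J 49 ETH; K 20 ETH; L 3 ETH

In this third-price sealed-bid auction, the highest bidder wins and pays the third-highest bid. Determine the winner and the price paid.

Bids ranked: 74 (H) > 67 (G) > 49 (J) > 35 (I) > 20 (K) > 9 (F) > …
H is highest; pays the third-highest bid, 49 ETH.

H pays 49 ETH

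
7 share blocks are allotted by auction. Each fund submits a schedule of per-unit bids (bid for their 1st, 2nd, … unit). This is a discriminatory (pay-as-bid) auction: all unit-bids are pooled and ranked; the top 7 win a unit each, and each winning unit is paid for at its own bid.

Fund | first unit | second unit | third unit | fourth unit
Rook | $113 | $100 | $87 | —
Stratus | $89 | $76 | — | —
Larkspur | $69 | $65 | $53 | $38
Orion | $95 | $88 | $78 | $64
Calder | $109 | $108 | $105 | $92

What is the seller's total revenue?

Total revenue: $722

All unit-bids, highest first — top 7: 113 (Rook-1), 109 (Calder-1), 108 (Calder-2), 105 (Calder-3), 100 (Rook-2), 95 (Orion-1), 92 (Calder-4)
Next rejected bid: $89 (not a price — pay-as-bid).
Each winning unit pays its own bid.
Revenue = 113 + 109 + 108 + 105 + 100 + 95 + 92 = $722.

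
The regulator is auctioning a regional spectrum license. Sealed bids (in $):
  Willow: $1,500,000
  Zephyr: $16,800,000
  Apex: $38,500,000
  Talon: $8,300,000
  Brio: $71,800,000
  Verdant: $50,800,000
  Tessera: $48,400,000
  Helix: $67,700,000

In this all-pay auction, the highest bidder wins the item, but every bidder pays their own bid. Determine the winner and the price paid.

Bids in order: 71,800,000 (Brio) > 67,700,000 (Helix) > 50,800,000 (Verdant) > 48,400,000 (Tessera) > 38,500,000 (Apex) > 16,800,000 (Zephyr) > …
Brio wins with the top bid; all bids are sunk regardless.

Brio pays $71,800,000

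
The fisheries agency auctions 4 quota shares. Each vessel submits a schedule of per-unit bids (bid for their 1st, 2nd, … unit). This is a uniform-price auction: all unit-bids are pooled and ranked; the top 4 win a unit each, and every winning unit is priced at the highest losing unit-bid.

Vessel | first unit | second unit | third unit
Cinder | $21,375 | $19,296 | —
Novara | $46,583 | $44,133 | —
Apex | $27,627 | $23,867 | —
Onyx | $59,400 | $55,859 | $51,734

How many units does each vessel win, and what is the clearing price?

Pooled unit-bids ranked (top 4): 59,400 (Onyx-1), 55,859 (Onyx-2), 51,734 (Onyx-3), 46,583 (Novara-1)
The (k+1)-th unit-bid is $44,133.
Allocation: Novara 1, Onyx 3.

Novara 1, Onyx 3; clearing price $44,133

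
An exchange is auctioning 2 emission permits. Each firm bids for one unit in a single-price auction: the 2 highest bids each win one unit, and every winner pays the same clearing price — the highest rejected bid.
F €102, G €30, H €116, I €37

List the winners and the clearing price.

Ordering the bids: 116 (H), 102 (F), 37 (I), 30 (G)
Winners (2 units): H, F.
Clearing price = highest rejected bid = €37.

H, F; each pays €37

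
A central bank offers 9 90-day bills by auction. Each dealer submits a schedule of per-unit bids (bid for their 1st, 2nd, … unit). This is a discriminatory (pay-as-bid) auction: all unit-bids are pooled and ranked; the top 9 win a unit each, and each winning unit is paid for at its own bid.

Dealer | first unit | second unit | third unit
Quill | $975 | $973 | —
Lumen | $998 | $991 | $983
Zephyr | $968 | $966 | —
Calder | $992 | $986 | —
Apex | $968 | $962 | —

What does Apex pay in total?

Apex pays $968

Merging the schedules and taking the best 9: 998 (Lumen-1), 992 (Calder-1), 991 (Lumen-2), 986 (Calder-2), 983 (Lumen-3), 975 (Quill-1), 973 (Quill-2), 968 (Zephyr-1), 968 (Apex-1)
Next rejected bid: $966 (not a price — pay-as-bid).
Apex's winning unit-bids: 968 = $968.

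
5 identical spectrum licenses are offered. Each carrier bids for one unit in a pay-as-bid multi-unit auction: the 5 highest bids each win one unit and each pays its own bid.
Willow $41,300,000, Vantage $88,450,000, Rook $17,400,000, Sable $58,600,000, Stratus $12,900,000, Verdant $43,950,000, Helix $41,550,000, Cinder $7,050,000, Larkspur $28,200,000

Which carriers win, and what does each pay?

Ordering the bids: 88,450,000 (Vantage), 58,600,000 (Sable), 43,950,000 (Verdant), 41,550,000 (Helix), 41,300,000 (Willow), 28,200,000 (Larkspur), 17,400,000 (Rook), …
The 5 highest are Vantage, Sable, Verdant, Helix, Willow.
Each winner pays its own bid: Vantage $88,450,000, Sable $58,600,000, Verdant $43,950,000, Helix $41,550,000, Willow $41,300,000.

Vantage $88,450,000, Sable $58,600,000, Verdant $43,950,000, Helix $41,550,000, Willow $41,300,000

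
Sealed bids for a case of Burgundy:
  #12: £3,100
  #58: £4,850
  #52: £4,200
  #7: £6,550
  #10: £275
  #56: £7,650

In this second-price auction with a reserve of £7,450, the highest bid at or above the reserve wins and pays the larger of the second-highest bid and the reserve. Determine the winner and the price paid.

#56 pays £7,450

Sorting bids: 7,650 (#56) > 6,550 (#7) > 4,850 (#58) > 4,200 (#52) > 3,100 (#12) > 275 (#10)
Highest eligible bid: #56 at £7,650.
max(second-highest £6,550, reserve £7,450) = £7,450.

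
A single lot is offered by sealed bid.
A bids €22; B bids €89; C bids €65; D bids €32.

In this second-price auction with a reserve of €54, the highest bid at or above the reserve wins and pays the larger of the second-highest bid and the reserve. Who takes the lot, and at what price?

B pays €65

Second-price auction with a reserve of €54: the highest bid at or above the reserve wins and pays the larger of the second-highest bid and the reserve.
Sorting bids: 89 (B) > 65 (C) > 32 (D) > 22 (A)
Highest eligible bid: B at €89.
max(second-highest €65, reserve €54) = €65; the reserve does not bind.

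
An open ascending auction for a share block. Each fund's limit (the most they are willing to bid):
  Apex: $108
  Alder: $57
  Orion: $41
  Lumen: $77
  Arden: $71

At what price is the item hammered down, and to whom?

Apex wins at $77

Limits ranked: 108 (Apex) > 77 (Lumen) > 71 (Arden) > 57 (Alder) > 41 (Orion)
Once the price passes $77, only Apex is left; the hammer falls at Lumen's limit of $77.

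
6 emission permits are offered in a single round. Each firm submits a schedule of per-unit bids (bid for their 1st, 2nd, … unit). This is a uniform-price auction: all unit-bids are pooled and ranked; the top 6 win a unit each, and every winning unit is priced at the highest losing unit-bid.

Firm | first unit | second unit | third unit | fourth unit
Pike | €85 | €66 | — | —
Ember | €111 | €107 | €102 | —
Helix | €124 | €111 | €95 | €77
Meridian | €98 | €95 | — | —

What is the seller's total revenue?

Total revenue: €570

Pooled unit-bids ranked (top 6): 124 (Helix-1), 111 (Ember-1), 111 (Helix-2), 107 (Ember-2), 102 (Ember-3), 98 (Meridian-1)
First bid not allocated: €95.
Allocation: Ember 3, Helix 2, Meridian 1. Every unit priced at €95.
Revenue = 6 × 95 = €570.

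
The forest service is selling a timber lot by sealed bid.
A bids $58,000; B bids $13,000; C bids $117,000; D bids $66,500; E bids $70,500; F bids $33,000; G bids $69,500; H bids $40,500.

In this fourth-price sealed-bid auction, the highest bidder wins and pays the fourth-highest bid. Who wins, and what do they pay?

Fourth-price sealed-bid auction: the highest bidder wins and pays the fourth-highest bid.
Bids ranked: 117,000 (C) > 70,500 (E) > 69,500 (G) > 66,500 (D) > 58,000 (A) > 40,500 (H) > …
C wins; payment is bid #4 in the ranking = $66,500.

C pays $66,500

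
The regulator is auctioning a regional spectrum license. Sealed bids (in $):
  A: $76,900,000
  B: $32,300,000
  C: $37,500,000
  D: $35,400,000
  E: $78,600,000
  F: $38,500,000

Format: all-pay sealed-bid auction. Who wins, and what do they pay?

Sorting bids: 78,600,000 (E) > 76,900,000 (A) > 38,500,000 (F) > 37,500,000 (C) > 35,400,000 (D) > 32,300,000 (B)
E wins with the top bid; all bids are sunk regardless.

E pays $78,600,000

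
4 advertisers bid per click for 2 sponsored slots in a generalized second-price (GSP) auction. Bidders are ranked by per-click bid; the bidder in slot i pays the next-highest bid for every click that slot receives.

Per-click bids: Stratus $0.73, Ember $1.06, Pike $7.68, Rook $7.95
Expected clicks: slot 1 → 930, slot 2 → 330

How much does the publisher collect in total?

Sorting advertisers: $7.95 (Rook) > $7.68 (Pike) > $1.06 (Ember) > …
Slot 1: Rook pays $7.68 × 930 = $7142.40
Slot 2: Pike pays $1.06 × 330 = $349.80
Total = $7492.20

Total revenue: $7492.20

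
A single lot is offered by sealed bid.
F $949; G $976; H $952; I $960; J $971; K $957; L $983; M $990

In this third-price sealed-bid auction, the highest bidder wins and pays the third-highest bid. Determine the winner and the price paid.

M pays $976

Bids ranked: 990 (M) > 983 (L) > 976 (G) > 971 (J) > 960 (I) > 957 (K) > …
M wins; payment is bid #3 in the ranking = $976.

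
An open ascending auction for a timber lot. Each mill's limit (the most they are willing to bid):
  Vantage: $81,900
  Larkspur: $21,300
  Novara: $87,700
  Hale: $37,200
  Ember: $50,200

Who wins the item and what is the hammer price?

Novara wins at $81,900

Sorting limits: 87,700 (Novara) > 81,900 (Vantage) > 50,200 (Ember) > 37,200 (Hale) > 21,300 (Larkspur)
Vantage is the last rival to drop out, at $81,900; Novara remains and wins at that price.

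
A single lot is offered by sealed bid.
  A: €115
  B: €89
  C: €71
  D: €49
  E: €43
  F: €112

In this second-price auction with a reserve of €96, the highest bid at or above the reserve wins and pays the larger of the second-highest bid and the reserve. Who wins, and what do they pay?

A pays €112

Sorting bids: 115 (A) > 112 (F) > 89 (B) > 71 (C) > 49 (D) > 43 (E)
A has the top bid at or above the reserve (€115).
max(second-highest €112, reserve €96) = €112; the reserve does not bind.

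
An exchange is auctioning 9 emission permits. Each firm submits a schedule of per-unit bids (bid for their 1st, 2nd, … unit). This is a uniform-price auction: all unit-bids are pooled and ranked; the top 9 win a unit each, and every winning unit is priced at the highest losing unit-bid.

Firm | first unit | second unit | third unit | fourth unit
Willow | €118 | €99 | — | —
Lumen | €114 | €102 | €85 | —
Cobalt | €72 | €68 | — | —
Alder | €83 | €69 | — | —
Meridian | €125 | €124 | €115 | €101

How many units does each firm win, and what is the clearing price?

Lumen 3, Meridian 4, Willow 2; clearing price €83

Pooled unit-bids ranked (top 9): 125 (Meridian-1), 124 (Meridian-2), 118 (Willow-1), 115 (Meridian-3), 114 (Lumen-1), 102 (Lumen-2), 101 (Meridian-4), 99 (Willow-2), 85 (Lumen-3)
First bid not allocated: €83.
Allocation: Lumen 3, Meridian 4, Willow 2.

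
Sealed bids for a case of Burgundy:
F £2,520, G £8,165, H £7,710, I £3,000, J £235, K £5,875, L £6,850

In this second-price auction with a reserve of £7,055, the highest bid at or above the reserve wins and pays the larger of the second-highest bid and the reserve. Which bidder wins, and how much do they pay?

Bids ranked: 8,165 (G) > 7,710 (H) > 6,850 (L) > 5,875 (K) > 3,000 (I) > 2,520 (F) > …
G has the top bid at or above the reserve (£8,165).
Second-highest bid £7,710 exceeds the reserve £7,055 → payment £7,710.

G pays £7,710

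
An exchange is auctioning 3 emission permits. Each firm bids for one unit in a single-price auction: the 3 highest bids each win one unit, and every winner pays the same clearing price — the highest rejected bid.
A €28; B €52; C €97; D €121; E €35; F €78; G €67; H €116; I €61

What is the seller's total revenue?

Bids ranked high→low: 121 (D), 116 (H), 97 (C), 78 (F), 67 (G), …
The 3 highest are D, H, C.
First losing bid is F's €78, which sets the uniform price.
Total revenue = 3 × €78 = €234.

Total revenue: €234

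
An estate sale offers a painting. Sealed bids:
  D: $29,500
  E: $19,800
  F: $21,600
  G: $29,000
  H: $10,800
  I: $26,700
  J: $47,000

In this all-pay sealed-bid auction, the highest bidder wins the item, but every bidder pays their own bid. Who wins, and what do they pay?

J pays $47,000

Sorting bids: 47,000 (J) > 29,500 (D) > 29,000 (G) > 26,700 (I) > 21,600 (F) > 19,800 (E) > …
J wins with the top bid; all bids are sunk regardless.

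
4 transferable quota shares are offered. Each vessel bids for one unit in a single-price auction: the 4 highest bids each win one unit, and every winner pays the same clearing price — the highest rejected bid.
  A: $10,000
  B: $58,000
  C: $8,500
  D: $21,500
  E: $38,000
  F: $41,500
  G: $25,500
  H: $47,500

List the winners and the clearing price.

B, H, F, E; each pays $25,500

Ordering the bids: 58,000 (B), 47,500 (H), 41,500 (F), 38,000 (E), 25,500 (G), 21,500 (D), …
Top 4: B, H, F, E.
Highest unsuccessful bid: $25,500 → clearing price.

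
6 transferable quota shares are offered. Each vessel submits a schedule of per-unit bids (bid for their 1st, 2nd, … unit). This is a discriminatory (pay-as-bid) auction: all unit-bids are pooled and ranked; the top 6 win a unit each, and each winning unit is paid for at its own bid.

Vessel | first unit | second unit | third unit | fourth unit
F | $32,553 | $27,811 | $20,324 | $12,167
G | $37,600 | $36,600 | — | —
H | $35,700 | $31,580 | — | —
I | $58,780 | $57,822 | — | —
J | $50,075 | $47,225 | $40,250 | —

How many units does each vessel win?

G 1, I 2, J 3

Pooled unit-bids ranked (top 6): 58,780 (I-1), 57,822 (I-2), 50,075 (J-1), 47,225 (J-2), 40,250 (J-3), 37,600 (G-1)
Next rejected bid: $36,600 (not a price — pay-as-bid).
Allocation: G 1, I 2, J 3.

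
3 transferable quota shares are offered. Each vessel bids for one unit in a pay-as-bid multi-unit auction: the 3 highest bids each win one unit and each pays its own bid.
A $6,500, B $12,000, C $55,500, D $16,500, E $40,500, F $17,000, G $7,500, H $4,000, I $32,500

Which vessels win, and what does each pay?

C $55,500, E $40,500, I $32,500

Sorting: 55,500 (C), 40,500 (E), 32,500 (I), 17,000 (F), 16,500 (D), …
Top 3: C, E, I.
Each winner pays its own bid: C $55,500, E $40,500, I $32,500.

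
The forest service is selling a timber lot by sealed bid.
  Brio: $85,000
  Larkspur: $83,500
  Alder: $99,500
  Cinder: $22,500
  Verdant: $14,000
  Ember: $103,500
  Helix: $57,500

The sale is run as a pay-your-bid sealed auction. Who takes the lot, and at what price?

Ember pays $103,500

Sorting bids: 103,500 (Ember) > 99,500 (Alder) > 85,000 (Brio) > 83,500 (Larkspur) > 57,500 (Helix) > 22,500 (Cinder) > …
Ember is highest → pays own bid, $103,500.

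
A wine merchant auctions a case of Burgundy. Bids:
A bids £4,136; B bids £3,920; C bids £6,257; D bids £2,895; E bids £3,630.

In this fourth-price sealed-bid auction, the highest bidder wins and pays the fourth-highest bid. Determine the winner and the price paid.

C pays £3,630

Bids in order: 6,257 (C) > 4,136 (A) > 3,920 (B) > 3,630 (E) > 2,895 (D)
C wins; payment is bid #4 in the ranking = £3,630.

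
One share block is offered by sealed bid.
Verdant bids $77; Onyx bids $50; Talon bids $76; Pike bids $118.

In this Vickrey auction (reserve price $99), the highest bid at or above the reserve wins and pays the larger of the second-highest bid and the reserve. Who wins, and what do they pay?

Bids ranked: 118 (Pike) > 77 (Verdant) > 76 (Talon) > 50 (Onyx)
Pike has the top bid at or above the reserve ($118).
max(second-highest $77, reserve $99) = $99.

Pike pays $99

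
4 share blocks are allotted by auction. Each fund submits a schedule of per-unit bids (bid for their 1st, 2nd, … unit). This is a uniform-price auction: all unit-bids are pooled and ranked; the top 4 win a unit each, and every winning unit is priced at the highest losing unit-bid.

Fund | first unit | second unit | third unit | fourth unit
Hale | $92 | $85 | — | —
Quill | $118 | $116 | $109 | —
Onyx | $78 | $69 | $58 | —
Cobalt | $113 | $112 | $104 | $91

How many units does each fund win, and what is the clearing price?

Merging the schedules and taking the best 4: 118 (Quill-1), 116 (Quill-2), 113 (Cobalt-1), 112 (Cobalt-2)
First bid not allocated: $109.
Allocation: Cobalt 2, Quill 2.

Cobalt 2, Quill 2; clearing price $109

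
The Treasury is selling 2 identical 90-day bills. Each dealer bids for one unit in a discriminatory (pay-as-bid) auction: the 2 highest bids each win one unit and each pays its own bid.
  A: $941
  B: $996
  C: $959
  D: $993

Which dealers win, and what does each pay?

Ordering the bids: 996 (B), 993 (D), 959 (C), 941 (A)
The 2 highest are B, D.
Each winner pays its own bid: B $996, D $993.

B $996, D $993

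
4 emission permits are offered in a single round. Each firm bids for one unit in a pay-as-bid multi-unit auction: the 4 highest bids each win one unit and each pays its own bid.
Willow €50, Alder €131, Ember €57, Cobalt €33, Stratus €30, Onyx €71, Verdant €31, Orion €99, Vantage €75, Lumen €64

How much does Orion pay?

Orion pays €99

Ordering the bids: 131 (Alder), 99 (Orion), 75 (Vantage), 71 (Onyx), 64 (Lumen), 57 (Ember), …
The 4 highest are Alder, Orion, Vantage, Onyx.
Orion wins → own bid €99.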